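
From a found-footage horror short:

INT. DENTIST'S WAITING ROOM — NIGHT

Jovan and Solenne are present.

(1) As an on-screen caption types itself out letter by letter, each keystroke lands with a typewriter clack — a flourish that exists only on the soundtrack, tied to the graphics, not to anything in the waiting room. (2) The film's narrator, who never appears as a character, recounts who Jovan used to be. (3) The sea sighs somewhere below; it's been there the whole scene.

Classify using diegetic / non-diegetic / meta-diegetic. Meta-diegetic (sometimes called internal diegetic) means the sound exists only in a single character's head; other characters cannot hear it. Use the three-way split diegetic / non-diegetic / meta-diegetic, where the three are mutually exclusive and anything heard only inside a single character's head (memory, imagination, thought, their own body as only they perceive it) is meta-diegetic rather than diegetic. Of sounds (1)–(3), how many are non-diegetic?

2

(1) is non-diegetic: the caption isn't part of the story world, so neither is the sound tied to it.
(2) the narrator exists outside the story world, addressing only the audience → non-diegetic.
(3) ambient/room sound belonging to the story's physical space → diegetic.
So 2 of the 3 are non-diegetic: (1), (2).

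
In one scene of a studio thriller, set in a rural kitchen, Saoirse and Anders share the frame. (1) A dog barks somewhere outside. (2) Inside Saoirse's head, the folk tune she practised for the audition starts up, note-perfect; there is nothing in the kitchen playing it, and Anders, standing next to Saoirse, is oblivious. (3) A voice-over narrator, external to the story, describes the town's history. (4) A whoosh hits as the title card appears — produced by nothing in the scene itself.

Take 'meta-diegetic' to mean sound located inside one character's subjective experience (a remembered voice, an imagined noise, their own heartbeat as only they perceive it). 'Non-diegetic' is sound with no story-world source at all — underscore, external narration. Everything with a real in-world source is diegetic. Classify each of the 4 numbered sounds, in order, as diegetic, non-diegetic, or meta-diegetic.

Sound (1): an in-world source (a dog); characters could hear it, so diegetic.
(2) the music is a memory playing inside Saoirse's mind alone; no real-world source, Anders can't hear it → meta-diegetic.
Sound (3): commentary laid over the scene from outside the fiction, so non-diegetic.
Sound (4): an editorial stinger — it belongs to the cut, not the story world, so non-diegetic.

diegetic, meta-diegetic, non-diegetic, non-diegetic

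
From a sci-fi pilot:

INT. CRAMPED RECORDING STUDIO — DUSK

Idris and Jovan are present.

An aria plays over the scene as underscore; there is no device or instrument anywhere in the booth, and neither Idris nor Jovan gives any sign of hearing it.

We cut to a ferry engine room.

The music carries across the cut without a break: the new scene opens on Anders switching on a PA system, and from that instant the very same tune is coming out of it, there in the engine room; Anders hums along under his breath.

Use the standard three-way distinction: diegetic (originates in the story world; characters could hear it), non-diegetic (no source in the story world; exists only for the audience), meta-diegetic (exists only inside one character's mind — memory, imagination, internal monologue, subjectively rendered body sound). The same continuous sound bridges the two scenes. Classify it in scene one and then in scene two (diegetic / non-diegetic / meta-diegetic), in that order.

non-diegetic, diegetic

Scene one: there's no in-world source anywhere and no character hears it — underscore for the audience only → non-diegetic.
Scene two: once Anders turns on a PA system, the music has a real source in the story world and Anders reacts to it → diegetic.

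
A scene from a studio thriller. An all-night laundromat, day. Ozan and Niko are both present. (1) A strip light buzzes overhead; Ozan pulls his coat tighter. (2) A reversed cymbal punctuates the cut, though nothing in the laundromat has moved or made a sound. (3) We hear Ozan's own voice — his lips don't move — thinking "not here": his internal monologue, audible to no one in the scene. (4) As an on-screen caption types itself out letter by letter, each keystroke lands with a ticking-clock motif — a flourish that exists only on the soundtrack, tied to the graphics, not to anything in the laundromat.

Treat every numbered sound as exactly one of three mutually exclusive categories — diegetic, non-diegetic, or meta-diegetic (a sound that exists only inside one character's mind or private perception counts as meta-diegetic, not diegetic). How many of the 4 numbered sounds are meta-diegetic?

Sound (1): a strip light is part of the location's real environment, so diegetic.
(2) an editorial stinger — it belongs to the cut, not the story world → non-diegetic.
(3) is meta-diegetic: it's Ozan's unspoken thought, heard only by the audience via his subjectivity.
Sound (4): the caption isn't part of the story world, so neither is the sound tied to it, so non-diegetic.
So 1 of the 4 is meta-diegetic: (3).

1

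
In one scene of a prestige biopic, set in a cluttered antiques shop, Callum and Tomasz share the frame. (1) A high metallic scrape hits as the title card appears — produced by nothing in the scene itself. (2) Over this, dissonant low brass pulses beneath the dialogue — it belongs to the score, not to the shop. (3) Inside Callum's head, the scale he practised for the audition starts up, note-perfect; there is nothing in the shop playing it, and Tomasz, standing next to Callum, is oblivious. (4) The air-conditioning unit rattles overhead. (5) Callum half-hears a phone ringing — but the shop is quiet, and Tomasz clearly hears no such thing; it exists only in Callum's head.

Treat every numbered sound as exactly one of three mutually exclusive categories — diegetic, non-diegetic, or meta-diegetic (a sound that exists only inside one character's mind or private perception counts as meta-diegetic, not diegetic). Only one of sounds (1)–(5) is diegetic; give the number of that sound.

4

Sound (1): nothing in the scene produces it; it's an accent added for the audience, so non-diegetic.
(2) is non-diegetic: score with no on-screen or off-screen source; it exists for the audience alone.
(3) remembered music, private to Callum — Tomasz is oblivious because it isn't in the room → meta-diegetic.
(4) the air-conditioning unit is part of the location's real environment → diegetic.
Sound (5): subjective to Callum: the shop is silent and Tomasz hears nothing, so meta-diegetic.
Only (4) is diegetic.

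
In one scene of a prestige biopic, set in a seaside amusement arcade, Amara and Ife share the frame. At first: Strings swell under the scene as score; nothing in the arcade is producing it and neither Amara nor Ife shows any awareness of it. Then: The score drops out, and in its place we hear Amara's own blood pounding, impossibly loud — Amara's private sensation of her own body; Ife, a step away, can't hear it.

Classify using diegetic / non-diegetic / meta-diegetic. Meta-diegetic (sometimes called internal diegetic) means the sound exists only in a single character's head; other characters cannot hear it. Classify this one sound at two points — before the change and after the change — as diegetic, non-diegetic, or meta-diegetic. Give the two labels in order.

Before the change: underscore with no in-world source, inaudible to the characters → non-diegetic.
After the change: the body sound is Amara's subjective perception alone — Ife can't hear it → meta-diegetic.

non-diegetic, meta-diegetic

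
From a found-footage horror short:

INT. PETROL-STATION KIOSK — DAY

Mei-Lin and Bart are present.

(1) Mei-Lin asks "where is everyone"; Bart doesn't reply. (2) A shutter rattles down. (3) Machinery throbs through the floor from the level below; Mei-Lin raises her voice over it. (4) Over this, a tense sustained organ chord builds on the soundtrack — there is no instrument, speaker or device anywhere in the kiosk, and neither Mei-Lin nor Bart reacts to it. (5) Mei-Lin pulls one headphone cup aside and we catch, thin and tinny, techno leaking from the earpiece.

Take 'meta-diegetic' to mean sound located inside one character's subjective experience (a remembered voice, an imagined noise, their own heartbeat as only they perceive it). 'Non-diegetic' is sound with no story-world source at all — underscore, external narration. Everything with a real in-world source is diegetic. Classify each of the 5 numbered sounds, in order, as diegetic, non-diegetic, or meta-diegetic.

diegetic, diegetic, diegetic, non-diegetic, diegetic

Sound (1): spoken by a character present in the story world, so diegetic.
(2) a shutter is a real object/event in the scene's world → diegetic.
(3) ambient/room sound belonging to the story's physical space → diegetic.
(4) score with no on-screen or off-screen source; it exists for the audience alone → non-diegetic.
Sound (5): the earpiece is a real device on Mei-Lin's head — source music, so diegetic.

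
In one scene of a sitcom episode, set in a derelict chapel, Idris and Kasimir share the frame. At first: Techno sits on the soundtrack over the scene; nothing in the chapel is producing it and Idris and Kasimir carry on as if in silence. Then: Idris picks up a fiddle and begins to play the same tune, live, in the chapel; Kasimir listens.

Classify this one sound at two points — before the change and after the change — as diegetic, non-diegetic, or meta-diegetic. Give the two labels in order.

Before the change: no in-world source exists and no character can hear it — underscore → non-diegetic.
After the change: a fiddle is now a real source in the story world and the characters hear it → diegetic.

non-diegetic, diegetic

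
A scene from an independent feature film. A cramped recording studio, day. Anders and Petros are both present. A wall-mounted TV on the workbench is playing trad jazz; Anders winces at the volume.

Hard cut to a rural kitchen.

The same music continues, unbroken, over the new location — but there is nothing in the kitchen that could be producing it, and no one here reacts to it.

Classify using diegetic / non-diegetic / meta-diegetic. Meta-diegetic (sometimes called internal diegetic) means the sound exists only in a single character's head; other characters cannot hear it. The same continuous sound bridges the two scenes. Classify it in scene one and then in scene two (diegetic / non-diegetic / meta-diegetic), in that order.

diegetic, non-diegetic

Scene one: a wall-mounted TV is an on-screen source and Anders reacts to it → diegetic.
Scene two: there is no source in the kitchen and no one hears it — it's now underscore → non-diegetic.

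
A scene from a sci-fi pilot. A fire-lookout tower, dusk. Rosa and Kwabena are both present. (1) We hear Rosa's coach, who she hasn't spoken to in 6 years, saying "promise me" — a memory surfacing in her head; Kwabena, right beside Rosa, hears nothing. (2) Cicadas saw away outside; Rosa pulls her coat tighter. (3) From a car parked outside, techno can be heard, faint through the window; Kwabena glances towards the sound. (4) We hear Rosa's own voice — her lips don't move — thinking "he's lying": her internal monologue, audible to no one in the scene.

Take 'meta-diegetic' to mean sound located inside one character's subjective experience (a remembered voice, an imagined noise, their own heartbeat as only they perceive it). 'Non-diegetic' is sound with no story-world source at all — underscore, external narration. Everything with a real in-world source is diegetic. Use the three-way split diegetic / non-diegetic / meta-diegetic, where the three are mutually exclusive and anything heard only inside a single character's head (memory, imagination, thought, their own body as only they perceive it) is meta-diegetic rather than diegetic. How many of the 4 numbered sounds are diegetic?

Sound (1): it's Rosa's recollection rendered as sound; the other character can't hear it, so meta-diegetic.
(2) ambient/room sound belonging to the story's physical space → diegetic.
Sound (3): it's coming from a car parked outside — a location within the story world — and Kwabena reacts, so diegetic.
(4) internal monologue — inside Rosa's mind, not spoken into the scene → meta-diegetic.
Diegetic: (2), (3) — that's 2.

2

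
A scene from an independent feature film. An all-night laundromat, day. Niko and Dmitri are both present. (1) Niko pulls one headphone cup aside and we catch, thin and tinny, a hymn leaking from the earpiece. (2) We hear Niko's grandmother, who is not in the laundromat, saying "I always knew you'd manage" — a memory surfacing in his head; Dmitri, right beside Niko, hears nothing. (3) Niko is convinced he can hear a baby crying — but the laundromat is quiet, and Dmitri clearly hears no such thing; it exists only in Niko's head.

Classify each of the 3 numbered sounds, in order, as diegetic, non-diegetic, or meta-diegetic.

(1) is diegetic: the headphones are an on-screen source.
(2) is meta-diegetic: it's Niko's recollection rendered as sound; the other character can't hear it.
Sound (3): the sound is imagined by Niko; nothing in the story world is producing it and Dmitri can't hear it, so meta-diegetic.

diegetic, meta-diegetic, meta-diegetic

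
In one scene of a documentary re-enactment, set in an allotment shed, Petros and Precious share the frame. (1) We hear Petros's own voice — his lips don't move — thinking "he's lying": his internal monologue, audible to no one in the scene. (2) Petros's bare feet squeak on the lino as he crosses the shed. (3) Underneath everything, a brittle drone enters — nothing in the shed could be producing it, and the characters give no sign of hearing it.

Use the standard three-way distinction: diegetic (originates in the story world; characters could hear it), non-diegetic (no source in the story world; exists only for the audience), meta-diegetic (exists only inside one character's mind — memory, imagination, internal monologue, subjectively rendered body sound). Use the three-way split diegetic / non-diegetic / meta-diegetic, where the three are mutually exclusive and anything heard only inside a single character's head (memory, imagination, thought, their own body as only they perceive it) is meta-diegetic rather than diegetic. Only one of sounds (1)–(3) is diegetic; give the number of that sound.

2

(1) internal monologue — inside Petros's mind, not spoken into the scene → meta-diegetic.
(2) is diegetic: Petros's footsteps are produced in the story world.
(3) is non-diegetic: nothing in the shed produces it and the characters don't hear it — pure soundtrack.
Only (2) is diegetic.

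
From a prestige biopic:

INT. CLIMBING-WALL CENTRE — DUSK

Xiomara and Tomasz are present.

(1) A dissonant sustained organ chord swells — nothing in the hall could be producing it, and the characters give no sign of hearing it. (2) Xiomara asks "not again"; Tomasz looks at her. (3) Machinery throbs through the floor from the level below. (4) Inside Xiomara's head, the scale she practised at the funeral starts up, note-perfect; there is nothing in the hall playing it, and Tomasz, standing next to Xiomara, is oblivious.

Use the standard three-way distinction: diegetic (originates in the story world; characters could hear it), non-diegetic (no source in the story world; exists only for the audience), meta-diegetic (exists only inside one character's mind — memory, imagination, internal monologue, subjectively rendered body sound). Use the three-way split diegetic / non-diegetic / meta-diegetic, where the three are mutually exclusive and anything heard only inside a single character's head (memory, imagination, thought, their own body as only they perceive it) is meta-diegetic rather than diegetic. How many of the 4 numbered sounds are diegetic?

2

Sound (1): score with no on-screen or off-screen source; it exists for the audience alone, so non-diegetic.
(2) Xiomara is a character speaking aloud in the scene → diegetic.
(3) is diegetic: machinery is part of the location's real environment.
Sound (4): the music is a memory playing inside Xiomara's mind alone; no real-world source, Tomasz can't hear it, so meta-diegetic.
So 2 of the 4 are diegetic: (2), (3).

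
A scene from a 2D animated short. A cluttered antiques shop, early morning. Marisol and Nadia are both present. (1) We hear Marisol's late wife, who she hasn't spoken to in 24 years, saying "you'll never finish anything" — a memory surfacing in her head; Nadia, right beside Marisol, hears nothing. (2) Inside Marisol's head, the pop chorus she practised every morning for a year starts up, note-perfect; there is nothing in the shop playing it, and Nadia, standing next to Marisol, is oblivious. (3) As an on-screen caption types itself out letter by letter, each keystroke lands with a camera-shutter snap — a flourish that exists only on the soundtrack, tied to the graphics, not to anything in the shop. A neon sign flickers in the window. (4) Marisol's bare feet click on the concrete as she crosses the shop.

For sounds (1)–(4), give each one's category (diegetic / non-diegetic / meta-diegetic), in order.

meta-diegetic, meta-diegetic, non-diegetic, diegetic

(1) is meta-diegetic: it's Marisol's recollection rendered as sound; the other character can't hear it.
Sound (2): the music is a memory playing inside Marisol's mind alone; no real-world source, Nadia can't hear it, so meta-diegetic.
(3) it accompanies on-screen graphics, not anything inside the story world → non-diegetic.
Sound (4): Marisol's footsteps are produced in the story world, so diegetic.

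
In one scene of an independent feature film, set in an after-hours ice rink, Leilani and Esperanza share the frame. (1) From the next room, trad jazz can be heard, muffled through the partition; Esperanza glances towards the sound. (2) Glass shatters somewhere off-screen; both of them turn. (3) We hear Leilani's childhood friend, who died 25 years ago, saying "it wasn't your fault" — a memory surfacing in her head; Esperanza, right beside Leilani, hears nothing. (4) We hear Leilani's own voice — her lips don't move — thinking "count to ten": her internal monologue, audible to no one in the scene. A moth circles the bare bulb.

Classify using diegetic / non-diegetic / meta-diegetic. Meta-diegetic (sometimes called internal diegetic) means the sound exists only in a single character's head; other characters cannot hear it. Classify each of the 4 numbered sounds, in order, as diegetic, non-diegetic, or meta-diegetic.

diegetic, diegetic, meta-diegetic, meta-diegetic

(1) is diegetic: off-screen diegetic: the source is out of frame but still in the story's space.
Sound (2): an in-world source (glass); characters could hear it, so diegetic.
(3) is meta-diegetic: it's Leilani's recollection rendered as sound; the other character can't hear it.
(4) is meta-diegetic: it's Leilani's unspoken thought, heard only by the audience via her subjectivity.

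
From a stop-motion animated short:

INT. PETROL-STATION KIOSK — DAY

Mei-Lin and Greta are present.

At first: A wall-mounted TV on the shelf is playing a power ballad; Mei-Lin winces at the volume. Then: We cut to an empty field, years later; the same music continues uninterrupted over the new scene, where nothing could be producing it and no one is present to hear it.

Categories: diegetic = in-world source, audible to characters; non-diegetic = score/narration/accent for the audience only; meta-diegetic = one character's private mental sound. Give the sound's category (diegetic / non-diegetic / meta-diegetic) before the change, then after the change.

Before the change: a wall-mounted TV is a real in-scene source and Mei-Lin reacts to it → diegetic.
After the change: there is no longer any in-world source and no one can hear it — it has become underscore → non-diegetic.

diegetic, non-diegetic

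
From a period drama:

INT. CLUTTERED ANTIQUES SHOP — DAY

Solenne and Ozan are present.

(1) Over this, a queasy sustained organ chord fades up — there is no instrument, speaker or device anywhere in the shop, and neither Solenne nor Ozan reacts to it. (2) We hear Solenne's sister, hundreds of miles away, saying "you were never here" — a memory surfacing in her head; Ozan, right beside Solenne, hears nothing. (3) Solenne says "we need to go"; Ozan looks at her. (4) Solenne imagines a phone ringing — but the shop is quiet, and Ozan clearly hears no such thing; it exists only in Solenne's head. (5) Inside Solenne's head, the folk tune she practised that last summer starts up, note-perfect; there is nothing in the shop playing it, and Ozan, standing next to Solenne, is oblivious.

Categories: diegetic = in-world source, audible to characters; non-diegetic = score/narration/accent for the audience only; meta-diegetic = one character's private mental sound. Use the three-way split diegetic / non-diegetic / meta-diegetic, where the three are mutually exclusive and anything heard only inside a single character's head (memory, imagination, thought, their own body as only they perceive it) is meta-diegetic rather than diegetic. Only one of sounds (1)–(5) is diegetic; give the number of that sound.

Sound (1): nothing in the shop produces it and the characters don't hear it — pure soundtrack, so non-diegetic.
Sound (2): it's Solenne's recollection rendered as sound; the other character can't hear it, so meta-diegetic.
Sound (3): on-screen dialogue — Solenne speaks and Ozan is there to hear, so diegetic.
(4) is meta-diegetic: subjective to Solenne: the shop is silent and Ozan hears nothing.
(5) is meta-diegetic: the music is a memory playing inside Solenne's mind alone; no real-world source, Ozan can't hear it.
Only (3) is diegetic.

3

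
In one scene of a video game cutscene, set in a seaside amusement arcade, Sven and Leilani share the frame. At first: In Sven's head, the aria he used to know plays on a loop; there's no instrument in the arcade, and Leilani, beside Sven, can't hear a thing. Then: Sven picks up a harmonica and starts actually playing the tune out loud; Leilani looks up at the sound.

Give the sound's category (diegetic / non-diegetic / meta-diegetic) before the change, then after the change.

Before the change: the tune exists only as Sven's private memory; Leilani can't hear it → meta-diegetic.
After the change: Sven is now producing it live on a harmonica, in the room, and Leilani hears it → diegetic.

meta-diegetic, diegetic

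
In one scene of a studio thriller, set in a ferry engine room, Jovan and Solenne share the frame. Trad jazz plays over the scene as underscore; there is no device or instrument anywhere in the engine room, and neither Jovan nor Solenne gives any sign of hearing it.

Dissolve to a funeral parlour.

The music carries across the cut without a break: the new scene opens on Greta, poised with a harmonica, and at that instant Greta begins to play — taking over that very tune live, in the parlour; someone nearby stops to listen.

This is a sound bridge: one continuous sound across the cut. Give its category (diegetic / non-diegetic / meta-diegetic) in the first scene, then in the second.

non-diegetic, diegetic

Scene one: there's no in-world source anywhere and no character hears it — underscore for the audience only → non-diegetic.
Scene two: from the moment Greta starts playing, the tune is being performed on a harmonica inside the story world and another character hears it → diegetic.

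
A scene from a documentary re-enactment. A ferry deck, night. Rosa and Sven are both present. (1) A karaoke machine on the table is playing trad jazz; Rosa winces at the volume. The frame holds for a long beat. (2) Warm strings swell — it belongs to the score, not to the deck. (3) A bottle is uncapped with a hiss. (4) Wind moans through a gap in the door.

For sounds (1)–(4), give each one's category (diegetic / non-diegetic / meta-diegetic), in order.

diegetic, non-diegetic, diegetic, diegetic

(1) source music from a karaoke machine, which exists in the story world → diegetic.
Sound (2): it has no source in the story world and no character can hear it — it's underscore, so non-diegetic.
(3) a bottle is a real object/event in the scene's world → diegetic.
(4) it's the actual ambient sound of the location → diegetic.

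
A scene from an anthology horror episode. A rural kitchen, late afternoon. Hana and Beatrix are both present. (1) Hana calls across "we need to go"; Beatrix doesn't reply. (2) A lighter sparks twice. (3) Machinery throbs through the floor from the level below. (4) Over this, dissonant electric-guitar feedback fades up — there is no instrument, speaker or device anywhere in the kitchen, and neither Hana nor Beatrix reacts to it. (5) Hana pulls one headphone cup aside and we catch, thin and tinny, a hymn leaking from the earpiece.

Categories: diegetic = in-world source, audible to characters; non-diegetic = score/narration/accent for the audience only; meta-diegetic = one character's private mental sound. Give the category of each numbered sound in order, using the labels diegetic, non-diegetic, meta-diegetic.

(1) is diegetic: on-screen dialogue — Hana speaks and Beatrix is there to hear.
(2) is diegetic: a lighter is a real object/event in the scene's world.
Sound (3): it's the actual ambient sound of the location, so diegetic.
Sound (4): nothing in the kitchen produces it and the characters don't hear it — pure soundtrack, so non-diegetic.
Sound (5): it's leaking from a physical pair of headphones in the scene, so diegetic.

diegetic, diegetic, diegetic, non-diegetic, diegetic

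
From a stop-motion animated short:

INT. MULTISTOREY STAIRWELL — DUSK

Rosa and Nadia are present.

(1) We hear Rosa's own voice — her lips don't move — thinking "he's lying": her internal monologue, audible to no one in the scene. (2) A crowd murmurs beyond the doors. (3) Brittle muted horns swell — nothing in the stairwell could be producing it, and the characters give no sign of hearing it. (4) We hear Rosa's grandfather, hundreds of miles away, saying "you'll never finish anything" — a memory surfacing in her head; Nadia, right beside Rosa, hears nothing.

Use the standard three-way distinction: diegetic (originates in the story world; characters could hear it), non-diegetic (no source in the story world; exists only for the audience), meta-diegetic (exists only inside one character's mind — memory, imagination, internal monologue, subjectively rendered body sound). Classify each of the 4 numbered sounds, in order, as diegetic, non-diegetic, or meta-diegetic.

(1) it's Rosa's unspoken thought, heard only by the audience via her subjectivity → meta-diegetic.
(2) is diegetic: it's the actual ambient sound of the location.
Sound (3): score with no on-screen or off-screen source; it exists for the audience alone, so non-diegetic.
Sound (4): the voice is a memory playing only inside Rosa's mind; Nadia can't hear it, so meta-diegetic.

meta-diegetic, diegetic, non-diegetic, meta-diegetic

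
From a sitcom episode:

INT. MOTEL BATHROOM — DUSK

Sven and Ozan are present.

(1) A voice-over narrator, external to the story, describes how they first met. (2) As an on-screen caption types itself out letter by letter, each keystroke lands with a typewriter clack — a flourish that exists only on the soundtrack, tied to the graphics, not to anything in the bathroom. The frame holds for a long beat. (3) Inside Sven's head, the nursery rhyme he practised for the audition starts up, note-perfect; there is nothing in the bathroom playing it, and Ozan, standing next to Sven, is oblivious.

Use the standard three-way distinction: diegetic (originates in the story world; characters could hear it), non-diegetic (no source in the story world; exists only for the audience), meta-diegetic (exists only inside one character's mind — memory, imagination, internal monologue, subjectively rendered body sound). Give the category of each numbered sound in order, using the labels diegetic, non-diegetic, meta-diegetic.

Sound (1): the narrator exists outside the story world, addressing only the audience, so non-diegetic.
(2) sound married to a title/caption — outside the diegesis by definition → non-diegetic.
(3) is meta-diegetic: it lives in Sven's subjectivity, not in the bathroom.

non-diegetic, non-diegetic, meta-diegetic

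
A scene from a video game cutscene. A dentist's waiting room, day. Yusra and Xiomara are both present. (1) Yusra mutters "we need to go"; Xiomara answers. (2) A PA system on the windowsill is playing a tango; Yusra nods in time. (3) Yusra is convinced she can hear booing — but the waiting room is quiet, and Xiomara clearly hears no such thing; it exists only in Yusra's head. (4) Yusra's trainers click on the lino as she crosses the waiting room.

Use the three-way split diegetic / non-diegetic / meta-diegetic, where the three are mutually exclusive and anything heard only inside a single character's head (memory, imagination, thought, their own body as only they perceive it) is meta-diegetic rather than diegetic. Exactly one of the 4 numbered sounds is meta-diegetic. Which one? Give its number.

(1) is diegetic: spoken by a character present in the story world.
(2) is diegetic: a PA system is a physical source in the scene and Yusra reacts to it.
Sound (3): the sound is imagined by Yusra; nothing in the story world is producing it and Xiomara can't hear it, so meta-diegetic.
(4) is diegetic: Yusra's footsteps are produced in the story world.
Only (3) is meta-diegetic.

3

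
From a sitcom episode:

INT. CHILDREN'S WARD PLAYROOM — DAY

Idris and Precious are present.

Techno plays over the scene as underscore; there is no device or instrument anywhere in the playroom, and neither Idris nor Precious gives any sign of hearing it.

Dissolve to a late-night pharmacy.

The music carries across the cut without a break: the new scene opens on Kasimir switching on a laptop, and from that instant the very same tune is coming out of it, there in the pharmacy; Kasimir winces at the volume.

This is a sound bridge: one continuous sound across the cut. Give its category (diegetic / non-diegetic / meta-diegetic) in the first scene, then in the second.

Scene one: there's no in-world source anywhere and no character hears it — underscore for the audience only → non-diegetic.
Scene two: once Kasimir turns on a laptop, the music has a real source in the story world and Kasimir reacts to it → diegetic.

non-diegetic, diegetic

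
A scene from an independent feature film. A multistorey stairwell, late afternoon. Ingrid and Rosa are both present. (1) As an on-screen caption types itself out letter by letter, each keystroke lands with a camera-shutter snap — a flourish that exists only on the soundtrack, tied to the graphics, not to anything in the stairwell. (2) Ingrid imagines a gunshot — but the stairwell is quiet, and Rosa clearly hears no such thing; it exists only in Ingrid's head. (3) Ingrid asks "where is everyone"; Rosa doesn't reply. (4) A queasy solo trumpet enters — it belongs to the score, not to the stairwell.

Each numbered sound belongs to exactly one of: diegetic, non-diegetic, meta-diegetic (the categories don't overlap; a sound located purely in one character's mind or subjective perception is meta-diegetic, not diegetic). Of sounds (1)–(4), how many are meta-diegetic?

Sound (1): it accompanies on-screen graphics, not anything inside the story world, so non-diegetic.
(2) Ingrid alone 'hears' it — an imagined sound, not present in the space → meta-diegetic.
Sound (3): spoken by a character present in the story world, so diegetic.
(4) is non-diegetic: it has no source in the story world and no character can hear it — it's underscore.
Meta-diegetic: (2) — that's 1.

1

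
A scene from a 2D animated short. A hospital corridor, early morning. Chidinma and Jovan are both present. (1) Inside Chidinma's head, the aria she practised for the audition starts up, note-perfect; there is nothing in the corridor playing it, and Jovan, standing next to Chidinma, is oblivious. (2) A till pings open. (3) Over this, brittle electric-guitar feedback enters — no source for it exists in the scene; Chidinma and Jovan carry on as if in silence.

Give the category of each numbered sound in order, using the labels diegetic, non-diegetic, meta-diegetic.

meta-diegetic, diegetic, non-diegetic

(1) it lives in Chidinma's subjectivity, not in the corridor → meta-diegetic.
(2) a till is a real object/event in the scene's world → diegetic.
Sound (3): nothing in the corridor produces it and the characters don't hear it — pure soundtrack, so non-diegetic.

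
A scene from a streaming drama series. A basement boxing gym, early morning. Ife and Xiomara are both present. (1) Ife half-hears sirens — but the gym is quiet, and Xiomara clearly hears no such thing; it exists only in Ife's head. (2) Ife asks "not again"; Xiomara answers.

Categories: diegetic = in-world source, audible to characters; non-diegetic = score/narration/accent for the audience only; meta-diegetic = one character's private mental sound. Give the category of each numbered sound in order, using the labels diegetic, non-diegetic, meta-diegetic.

meta-diegetic, diegetic

(1) is meta-diegetic: subjective to Ife: the gym is silent and Xiomara hears nothing.
(2) is diegetic: Ife is a character speaking aloud in the scene.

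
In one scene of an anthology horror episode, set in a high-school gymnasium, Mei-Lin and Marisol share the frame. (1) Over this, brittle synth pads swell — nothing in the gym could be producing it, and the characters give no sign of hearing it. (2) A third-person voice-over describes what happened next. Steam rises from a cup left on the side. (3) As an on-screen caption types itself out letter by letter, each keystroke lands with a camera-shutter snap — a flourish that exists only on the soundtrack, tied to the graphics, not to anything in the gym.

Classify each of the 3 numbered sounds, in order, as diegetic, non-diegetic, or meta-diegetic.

non-diegetic, non-diegetic, non-diegetic

Sound (1): it has no source in the story world and no character can hear it — it's underscore, so non-diegetic.
Sound (2): commentary laid over the scene from outside the fiction, so non-diegetic.
(3) sound married to a title/caption — outside the diegesis by definition → non-diegetic.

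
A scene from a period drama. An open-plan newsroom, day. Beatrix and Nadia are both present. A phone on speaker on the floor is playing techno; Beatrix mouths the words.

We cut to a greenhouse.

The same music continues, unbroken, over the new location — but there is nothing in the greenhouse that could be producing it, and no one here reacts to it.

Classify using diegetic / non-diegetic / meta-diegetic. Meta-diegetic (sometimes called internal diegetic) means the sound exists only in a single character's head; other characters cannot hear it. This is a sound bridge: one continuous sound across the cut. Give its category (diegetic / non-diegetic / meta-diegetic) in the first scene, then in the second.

diegetic, non-diegetic

Scene one: a phone on speaker is an on-screen source and Beatrix reacts to it → diegetic.
Scene two: there is no source in the greenhouse and no one hears it — it's now underscore → non-diegetic.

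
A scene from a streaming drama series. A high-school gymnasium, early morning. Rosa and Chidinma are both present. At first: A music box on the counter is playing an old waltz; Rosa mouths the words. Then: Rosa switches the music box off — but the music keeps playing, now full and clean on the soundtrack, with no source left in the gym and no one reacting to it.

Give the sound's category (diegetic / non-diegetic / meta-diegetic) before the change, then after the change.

diegetic, non-diegetic

Before the change: a music box is a real in-scene source and Rosa reacts to it → diegetic.
After the change: there is no longer any in-world source and no one can hear it — it has become underscore → non-diegetic.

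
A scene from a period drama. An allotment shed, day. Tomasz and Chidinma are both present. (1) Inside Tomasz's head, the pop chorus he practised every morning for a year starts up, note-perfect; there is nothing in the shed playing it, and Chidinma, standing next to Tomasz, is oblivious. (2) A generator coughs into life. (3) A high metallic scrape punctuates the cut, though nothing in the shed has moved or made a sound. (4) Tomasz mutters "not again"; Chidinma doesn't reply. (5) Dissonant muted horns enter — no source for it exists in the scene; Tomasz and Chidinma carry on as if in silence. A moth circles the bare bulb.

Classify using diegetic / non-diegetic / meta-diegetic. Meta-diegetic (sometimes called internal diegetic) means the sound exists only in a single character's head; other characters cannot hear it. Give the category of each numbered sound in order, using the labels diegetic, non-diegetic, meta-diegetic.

(1) is meta-diegetic: the music is a memory playing inside Tomasz's mind alone; no real-world source, Chidinma can't hear it.
(2) a generator is a real object/event in the scene's world → diegetic.
Sound (3): an editorial stinger — it belongs to the cut, not the story world, so non-diegetic.
Sound (4): Tomasz is a character speaking aloud in the scene, so diegetic.
Sound (5): nothing in the shed produces it and the characters don't hear it — pure soundtrack, so non-diegetic.

meta-diegetic, diegetic, non-diegetic, diegetic, non-diegetic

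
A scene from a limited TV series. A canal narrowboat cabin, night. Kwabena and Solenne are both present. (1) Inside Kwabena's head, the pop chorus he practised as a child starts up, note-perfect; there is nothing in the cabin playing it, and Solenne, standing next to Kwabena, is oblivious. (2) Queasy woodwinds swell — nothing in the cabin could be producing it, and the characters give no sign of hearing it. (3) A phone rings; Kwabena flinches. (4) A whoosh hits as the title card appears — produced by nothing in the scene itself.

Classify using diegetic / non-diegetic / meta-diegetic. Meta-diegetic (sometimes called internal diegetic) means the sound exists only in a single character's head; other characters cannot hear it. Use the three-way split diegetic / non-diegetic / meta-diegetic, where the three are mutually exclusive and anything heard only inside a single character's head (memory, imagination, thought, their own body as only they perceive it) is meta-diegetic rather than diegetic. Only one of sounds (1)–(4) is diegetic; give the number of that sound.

(1) is meta-diegetic: the music is a memory playing inside Kwabena's mind alone; no real-world source, Solenne can't hear it.
(2) is non-diegetic: score with no on-screen or off-screen source; it exists for the audience alone.
(3) is diegetic: an in-world source (a phone); characters could hear it.
(4) is non-diegetic: nothing in the scene produces it; it's an accent added for the audience.
Only (3) is diegetic.

3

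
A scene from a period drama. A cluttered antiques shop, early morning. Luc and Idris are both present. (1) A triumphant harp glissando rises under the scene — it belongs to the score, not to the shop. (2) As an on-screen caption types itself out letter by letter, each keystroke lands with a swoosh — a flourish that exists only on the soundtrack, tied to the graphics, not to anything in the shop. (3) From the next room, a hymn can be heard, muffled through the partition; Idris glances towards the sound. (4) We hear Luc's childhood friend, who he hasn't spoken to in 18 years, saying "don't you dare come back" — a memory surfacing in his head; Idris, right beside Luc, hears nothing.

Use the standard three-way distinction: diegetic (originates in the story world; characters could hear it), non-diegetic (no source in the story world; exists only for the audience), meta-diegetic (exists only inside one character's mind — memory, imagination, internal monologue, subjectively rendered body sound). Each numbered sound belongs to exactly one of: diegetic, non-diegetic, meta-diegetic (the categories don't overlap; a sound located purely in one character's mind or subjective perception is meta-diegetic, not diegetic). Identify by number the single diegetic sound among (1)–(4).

(1) nothing in the shop produces it and the characters don't hear it — pure soundtrack → non-diegetic.
Sound (2): sound married to a title/caption — outside the diegesis by definition, so non-diegetic.
Sound (3): it's coming from the next room — a location within the story world — and Idris reacts, so diegetic.
(4) the voice is a memory playing only inside Luc's mind; Idris can't hear it → meta-diegetic.
Only (3) is diegetic.

3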